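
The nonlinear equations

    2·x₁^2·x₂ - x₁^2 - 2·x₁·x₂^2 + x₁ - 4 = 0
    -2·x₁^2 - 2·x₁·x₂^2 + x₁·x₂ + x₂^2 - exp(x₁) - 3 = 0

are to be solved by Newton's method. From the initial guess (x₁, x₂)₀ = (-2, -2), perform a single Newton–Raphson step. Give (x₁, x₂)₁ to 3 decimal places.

(-0.935, -1.519)

At (-2, -2): F = (-10.000, 12.86466).
Jacobian J = [[4·x₁·x₂ - 2·x₁ - 2·x₂^2 + 1, 2·x₁^2 - 4·x₁·x₂], [-4·x₁ - 2·x₂^2 + x₂ - exp(x₁), -4·x₁·x₂ + x₁ + 2·x₂]].
At the point, J = [[13.000, -8.000], [-2.13534, -22.000]] (det J = -303.08268).
Solving J·Δ = −F gives Δ = (1.065, 0.481).
Then the next iterate is (x₁, x₂)₁ = (-0.935, -1.519).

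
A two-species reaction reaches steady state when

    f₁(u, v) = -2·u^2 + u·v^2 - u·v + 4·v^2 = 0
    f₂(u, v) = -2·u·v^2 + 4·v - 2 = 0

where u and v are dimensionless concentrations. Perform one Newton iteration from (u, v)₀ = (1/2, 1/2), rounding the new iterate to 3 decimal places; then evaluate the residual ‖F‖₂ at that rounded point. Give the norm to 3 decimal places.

0.333

At (1/2, 1/2): F = (0.375, -0.250).
Jacobian J = [[-4·u + v^2 - v, 2·u·v - u + 8·v], [-2·v^2, -4·u·v + 4]].
At the point, J = [[-2.250, 4.000], [-0.500, 3.000]] (det J = -4.750).
Solving J·Δ = −F gives Δ = (0.447, 0.158).
Then the next iterate is (u, v)₁ = (0.947, 0.658).
Re-evaluating at (0.947, 0.658): F = (-0.27487, -0.18803), so ‖F‖₂ = 0.333.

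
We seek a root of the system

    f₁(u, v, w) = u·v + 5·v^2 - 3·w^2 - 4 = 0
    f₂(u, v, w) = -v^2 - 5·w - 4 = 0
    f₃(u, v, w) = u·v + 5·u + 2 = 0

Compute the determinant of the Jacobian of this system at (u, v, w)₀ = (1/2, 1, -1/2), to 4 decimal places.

-276.5000

J = [[v, u + 10·v, -6·w], [0, -2·v, -5], [v + 5, u, 0]].
At the point, J = [[1.0000, 10.5000, 3.0000], [0.0000, -2.0000, -5.0000], [6.0000, 0.5000, 0.0000]].
det J = -276.5000.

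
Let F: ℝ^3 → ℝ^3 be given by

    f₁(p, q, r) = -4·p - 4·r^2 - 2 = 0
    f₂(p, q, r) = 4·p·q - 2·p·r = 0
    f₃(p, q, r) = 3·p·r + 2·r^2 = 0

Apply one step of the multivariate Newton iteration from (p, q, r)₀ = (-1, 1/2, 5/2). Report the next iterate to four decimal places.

(-0.5000, 0.2500, 1.2500)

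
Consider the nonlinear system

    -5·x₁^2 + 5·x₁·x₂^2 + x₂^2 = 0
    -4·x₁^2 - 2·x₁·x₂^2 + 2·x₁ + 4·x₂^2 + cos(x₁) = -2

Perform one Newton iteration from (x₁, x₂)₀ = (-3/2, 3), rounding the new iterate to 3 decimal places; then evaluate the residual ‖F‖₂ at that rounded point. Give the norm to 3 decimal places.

At (-3/2, 3): F = (-69.750, 53.07074).
Jacobian J = [[-10·x₁ + 5·x₂^2, 10·x₁·x₂ + 2·x₂], [-8·x₁ - 2·x₂^2 - sin(x₁) + 2, -4·x₁·x₂ + 8·x₂]].
At the point, J = [[60.000, -39.000], [-3.00251, 42.000]] (det J = 2402.90230).
Solving J·Δ = −F gives Δ = (0.358, -1.238).
Then the next iterate is (x₁, x₂)₁ = (-1.142, 1.762).
Re-evaluating at (-1.142, 1.762): F = (-21.14369, 14.42470), so ‖F‖₂ = 25.595.

25.595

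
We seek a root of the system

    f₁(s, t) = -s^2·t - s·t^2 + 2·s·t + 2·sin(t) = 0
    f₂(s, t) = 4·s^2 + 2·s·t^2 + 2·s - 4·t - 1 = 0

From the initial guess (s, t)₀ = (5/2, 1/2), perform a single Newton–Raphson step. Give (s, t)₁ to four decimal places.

At (5/2, 1/2): F = (-0.291149, 28.2500).
Jacobian J = [[-2·s·t - t^2 + 2·t, -s^2 - 2·s·t + 2·s + 2·cos(t)], [8·s + 2·t^2 + 2, 4·s·t - 4]].
At the point, J = [[-1.7500, -1.994835], [22.5000, 1.0000]] (det J = 43.133785).
Solving J·Δ = −F gives Δ = (-1.2997, 0.9943).
Then the next iterate is (s, t)₁ = (1.2003, 1.4943).

(1.2003, 1.4943)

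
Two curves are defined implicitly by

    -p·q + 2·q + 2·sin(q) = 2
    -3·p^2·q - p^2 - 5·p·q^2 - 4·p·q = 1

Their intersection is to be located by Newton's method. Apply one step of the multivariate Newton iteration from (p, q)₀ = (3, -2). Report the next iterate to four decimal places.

(3.3138, -2.6500)

At (3, -2): F = (-1.818595, 8.0000).
Jacobian J = [[-q, -p + 2·cos(q) + 2], [-6·p·q - 2·p - 5·q^2 - 4·q, -3·p^2 - 10·p·q - 4·p]].
At the point, J = [[2.0000, -1.832294], [18.0000, 21.0000]] (det J = 74.981286).
Solving J·Δ = −F gives Δ = (0.3138, -0.6500).
Then the next iterate is (p, q)₁ = (3.3138, -2.6500).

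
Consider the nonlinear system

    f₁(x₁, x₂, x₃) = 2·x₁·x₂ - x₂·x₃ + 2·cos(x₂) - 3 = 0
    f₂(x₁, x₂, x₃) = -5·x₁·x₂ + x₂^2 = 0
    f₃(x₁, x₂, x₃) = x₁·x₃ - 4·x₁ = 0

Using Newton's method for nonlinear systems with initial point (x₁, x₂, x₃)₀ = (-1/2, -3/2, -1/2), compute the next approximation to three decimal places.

(-0.526, -4.896, 4.238)

At (-1/2, -3/2, -1/2): F = (-2.10853, -1.500, 2.250).
Jacobian J = [[2·x₂, 2·x₁ - x₃ - 2·sin(x₂), -x₂], [-5·x₂, -5·x₁ + 2·x₂, 0], [x₃ - 4, 0, x₁]].
At the point, J = [[-3.000, 1.49499, 1.500], [7.500, -0.500, 0.000], [-4.500, 0.000, -0.500]] (det J = 1.48121).
Solving J·Δ = −F gives Δ = (-0.026, -3.396, 4.738).
Then the next iterate is (x₁, x₂, x₃)₁ = (-0.526, -4.896, 4.238).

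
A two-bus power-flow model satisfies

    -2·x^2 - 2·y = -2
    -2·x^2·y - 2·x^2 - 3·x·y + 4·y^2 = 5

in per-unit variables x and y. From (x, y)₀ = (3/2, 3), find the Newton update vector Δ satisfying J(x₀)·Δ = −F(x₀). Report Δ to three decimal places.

(-0.824, -1.779)

At (3/2, 3): F = (-8.500, -0.500).
Jacobian J = [[-4·x, -2], [-4·x·y - 4·x - 3·y, -2·x^2 - 3·x + 8·y]].
At the point, J = [[-6.000, -2.000], [-33.000, 15.000]] (det J = -156.000).
Solving J·Δ = −F gives Δ = (-0.824, -1.779).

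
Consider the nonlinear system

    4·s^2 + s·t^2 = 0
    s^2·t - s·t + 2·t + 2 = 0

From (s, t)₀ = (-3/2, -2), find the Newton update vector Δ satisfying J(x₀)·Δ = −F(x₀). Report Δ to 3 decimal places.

(0.790, 0.553)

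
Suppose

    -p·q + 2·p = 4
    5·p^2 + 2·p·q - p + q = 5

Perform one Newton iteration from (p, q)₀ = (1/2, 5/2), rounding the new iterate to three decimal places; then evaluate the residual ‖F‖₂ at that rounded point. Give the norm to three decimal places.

At (1/2, 5/2): F = (-4.250, 0.750).
Jacobian J = [[-q + 2, -p], [10·p + 2·q - 1, 2·p + 1]].
At the point, J = [[-0.500, -0.500], [9.000, 2.000]] (det J = 3.500).
Solving J·Δ = −F gives Δ = (2.321, -10.821).
Then the next iterate is (p, q)₁ = (2.821, -8.321).
Re-evaluating at (2.821, -8.321): F = (25.11554, -23.29888), so ‖F‖₂ = 34.258.

34.258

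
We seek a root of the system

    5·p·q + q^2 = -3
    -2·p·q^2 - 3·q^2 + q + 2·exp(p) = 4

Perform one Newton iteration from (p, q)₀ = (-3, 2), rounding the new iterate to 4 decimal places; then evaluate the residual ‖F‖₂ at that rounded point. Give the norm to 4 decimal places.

At (-3, 2): F = (-23.0000, 10.099574).
Jacobian J = [[5·q, 5·p + 2·q], [-2·q^2 + 2·exp(p), -4·p·q - 6·q + 1]].
At the point, J = [[10.0000, -11.0000], [-7.900426, 13.0000]] (det J = 43.095316).
Solving J·Δ = −F gives Δ = (4.3602, 1.8729).
Then the next iterate is (p, q)₁ = (1.3602, 3.8729).
Re-evaluating at (1.3602, 3.8729): F = (44.338947, -78.135462), so ‖F‖₂ = 89.8393.

89.8393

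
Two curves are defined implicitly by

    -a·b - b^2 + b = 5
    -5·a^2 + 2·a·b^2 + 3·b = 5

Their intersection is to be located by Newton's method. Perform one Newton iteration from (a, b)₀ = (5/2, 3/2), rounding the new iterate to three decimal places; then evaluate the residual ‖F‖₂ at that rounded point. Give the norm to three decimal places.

7.050

At (5/2, 3/2): F = (-9.500, -20.500).
Jacobian J = [[-b, -a - 2·b + 1], [-10·a + 2·b^2, 4·a·b + 3]].
At the point, J = [[-1.500, -4.500], [-20.500, 18.000]] (det J = -119.250).
Solving J·Δ = −F gives Δ = (-2.208, -1.375).
Then the next iterate is (a, b)₁ = (0.292, 0.125).
Re-evaluating at (0.292, 0.125): F = (-4.92713, -5.04219), so ‖F‖₂ = 7.050.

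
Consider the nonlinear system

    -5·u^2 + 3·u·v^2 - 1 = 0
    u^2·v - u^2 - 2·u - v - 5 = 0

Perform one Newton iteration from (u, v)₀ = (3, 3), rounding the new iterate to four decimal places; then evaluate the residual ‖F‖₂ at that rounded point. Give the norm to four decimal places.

2.5093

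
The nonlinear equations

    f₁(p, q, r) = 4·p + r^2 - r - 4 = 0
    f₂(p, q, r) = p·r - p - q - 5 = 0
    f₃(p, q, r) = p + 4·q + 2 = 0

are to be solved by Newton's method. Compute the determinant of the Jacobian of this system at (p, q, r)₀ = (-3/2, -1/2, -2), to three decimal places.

J = [[4, 0, 2·r - 1], [r - 1, -1, p], [1, 4, 0]].
At the point, J = [[4.000, 0.000, -5.000], [-3.000, -1.000, -1.500], [1.000, 4.000, 0.000]].
det J = 79.000.

79.000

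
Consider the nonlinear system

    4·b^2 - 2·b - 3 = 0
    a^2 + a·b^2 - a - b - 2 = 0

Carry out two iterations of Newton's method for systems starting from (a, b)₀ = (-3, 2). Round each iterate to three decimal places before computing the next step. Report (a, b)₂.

(-2.122, 1.170)

At (-3, 2): F = (9.000, -4.000).
Jacobian J = [[0, 8·b - 2], [2·a + b^2 - 1, 2·a·b - 1]].
At the point, J = [[0.000, 14.000], [-3.000, -13.000]] (det J = 42.000).
Solving J·Δ = −F gives Δ = (1.452, -0.643).
Then the next iterate is (a, b)₁ = (-1.548, 1.357).
Round to (-1.548, 1.357) and repeat: F = (1.65180, -2.26326), J = [[0.000, 8.856], [-2.25455, -5.20127]].
Δ = (-0.574, -0.187), so (a, b)₂ = (-2.122, 1.170).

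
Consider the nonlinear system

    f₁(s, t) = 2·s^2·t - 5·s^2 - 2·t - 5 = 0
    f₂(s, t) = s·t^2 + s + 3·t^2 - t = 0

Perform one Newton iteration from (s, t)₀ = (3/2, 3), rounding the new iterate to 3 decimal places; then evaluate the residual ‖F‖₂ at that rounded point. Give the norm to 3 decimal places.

At (3/2, 3): F = (-8.750, 39.000).
Jacobian J = [[4·s·t - 10·s, 2·s^2 - 2], [t^2 + 1, 2·s·t + 6·t - 1]].
At the point, J = [[3.000, 2.500], [10.000, 26.000]] (det J = 53.000).
Solving J·Δ = −F gives Δ = (6.132, -3.858).
Then the next iterate is (s, t)₁ = (7.632, -0.858).
Re-evaluating at (7.632, -0.858): F = (-394.47370, 16.31690), so ‖F‖₂ = 394.811.

394.811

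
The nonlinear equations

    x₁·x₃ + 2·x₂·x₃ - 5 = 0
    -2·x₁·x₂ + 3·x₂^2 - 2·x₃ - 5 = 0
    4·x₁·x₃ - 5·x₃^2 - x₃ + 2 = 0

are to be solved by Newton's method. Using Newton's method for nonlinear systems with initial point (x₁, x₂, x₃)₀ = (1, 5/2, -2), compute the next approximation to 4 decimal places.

At (1, 5/2, -2): F = (-17.0000, 12.7500, -24.0000).
Jacobian J = [[x₃, 2·x₃, x₁ + 2·x₂], [-2·x₂, -2·x₁ + 6·x₂, -2], [4·x₃, 0, 4·x₁ - 10·x₃ - 1]].
At the point, J = [[-2.0000, -4.0000, 6.0000], [-5.0000, 13.0000, -2.0000], [-8.0000, 0.0000, 23.0000]] (det J = -498.0000).
Solving J·Δ = −F gives Δ = (-4.4779, -2.7821, -0.5141).
Then the next iterate is (x₁, x₂, x₃)₁ = (-3.4779, -0.2821, -2.5141).

(-3.4779, -0.2821, -2.5141)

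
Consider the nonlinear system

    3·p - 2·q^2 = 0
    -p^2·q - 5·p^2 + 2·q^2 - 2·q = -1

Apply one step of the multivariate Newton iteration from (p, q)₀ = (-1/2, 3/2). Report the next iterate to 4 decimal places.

(-0.1567, 0.6716)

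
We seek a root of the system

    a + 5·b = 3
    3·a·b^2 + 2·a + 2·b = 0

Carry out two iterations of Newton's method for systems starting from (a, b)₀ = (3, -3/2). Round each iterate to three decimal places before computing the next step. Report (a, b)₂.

(1.042, 0.392)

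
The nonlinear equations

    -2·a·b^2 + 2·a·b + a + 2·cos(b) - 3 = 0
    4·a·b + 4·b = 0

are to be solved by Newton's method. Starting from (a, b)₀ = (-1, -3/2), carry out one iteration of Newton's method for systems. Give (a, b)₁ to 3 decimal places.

(-1.000, -0.894)

At (-1, -3/2): F = (3.64147, 0.000).
Jacobian J = [[-2·b^2 + 2·b + 1, -4·a·b + 2·a - 2·sin(b)], [4·b, 4·a + 4]].
At the point, J = [[-6.500, -6.00501], [-6.000, 0.000]] (det J = -36.03006).
Solving J·Δ = −F gives Δ = (0.000, 0.606).
Then the next iterate is (a, b)₁ = (-1.000, -0.894).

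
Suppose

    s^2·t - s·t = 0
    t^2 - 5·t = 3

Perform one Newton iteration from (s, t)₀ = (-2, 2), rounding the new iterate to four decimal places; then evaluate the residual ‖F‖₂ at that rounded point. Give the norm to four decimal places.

322.8076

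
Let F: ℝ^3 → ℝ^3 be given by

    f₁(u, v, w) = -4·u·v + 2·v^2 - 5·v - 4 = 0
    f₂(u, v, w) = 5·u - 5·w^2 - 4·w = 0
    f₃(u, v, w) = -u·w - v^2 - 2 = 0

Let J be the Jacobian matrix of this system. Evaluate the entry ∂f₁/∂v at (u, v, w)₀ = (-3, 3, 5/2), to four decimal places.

∂f₁/∂v = -4·u + 4·v - 5.
At (-3, 3, 5/2) this is 19.0000.

19.0000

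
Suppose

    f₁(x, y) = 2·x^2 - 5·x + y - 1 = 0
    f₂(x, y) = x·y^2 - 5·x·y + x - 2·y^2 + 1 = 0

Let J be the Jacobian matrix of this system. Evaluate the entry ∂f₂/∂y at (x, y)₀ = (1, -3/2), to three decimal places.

∂f₂/∂y = 2·x·y - 5·x - 4·y.
At (1, -3/2) this is -2.000.

-2.000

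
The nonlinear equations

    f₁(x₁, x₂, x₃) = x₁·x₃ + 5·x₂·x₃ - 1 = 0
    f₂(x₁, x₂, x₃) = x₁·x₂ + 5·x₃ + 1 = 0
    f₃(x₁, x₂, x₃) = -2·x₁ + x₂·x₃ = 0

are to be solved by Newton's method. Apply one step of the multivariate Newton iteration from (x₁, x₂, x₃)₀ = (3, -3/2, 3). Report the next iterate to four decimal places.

At (3, -3/2, 3): F = (-14.5000, 11.5000, -10.5000).
Jacobian J = [[x₃, 5·x₃, x₁ + 5·x₂], [x₂, x₁, 5], [-2, x₃, x₂]].
At the point, J = [[3.0000, 15.0000, -4.5000], [-1.5000, 3.0000, 5.0000], [-2.0000, 3.0000, -1.5000]] (det J = -249.0000).
Solving J·Δ = −F gives Δ = (-2.1807, 0.4378, -3.2169).
Then the next iterate is (x₁, x₂, x₃)₁ = (0.8193, -1.0622, -0.2169).

(0.8193, -1.0622, -0.2169)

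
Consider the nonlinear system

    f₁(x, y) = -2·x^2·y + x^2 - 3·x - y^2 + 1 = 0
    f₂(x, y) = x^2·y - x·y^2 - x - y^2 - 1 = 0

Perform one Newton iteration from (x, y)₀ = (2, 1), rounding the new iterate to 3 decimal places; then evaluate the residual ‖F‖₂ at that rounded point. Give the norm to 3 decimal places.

3.162

At (2, 1): F = (-10.000, -2.000).
Jacobian J = [[-4·x·y + 2·x - 3, -2·x^2 - 2·y], [2·x·y - y^2 - 1, x^2 - 2·x·y - 2·y]].
At the point, J = [[-7.000, -10.000], [2.000, -2.000]] (det J = 34.000).
Solving J·Δ = −F gives Δ = (0.000, -1.000).
Then the next iterate is (x, y)₁ = (2.000, 0.000).
Re-evaluating at (2.000, 0.000): F = (-1.000, -3.000), so ‖F‖₂ = 3.162.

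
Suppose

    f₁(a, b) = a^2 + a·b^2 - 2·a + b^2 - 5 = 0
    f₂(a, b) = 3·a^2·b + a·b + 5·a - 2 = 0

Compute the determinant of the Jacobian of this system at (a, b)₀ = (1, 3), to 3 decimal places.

-276.000

J = [[2·a + b^2 - 2, 2·a·b + 2·b], [6·a·b + b + 5, 3·a^2 + a]].
At the point, J = [[9.000, 12.000], [26.000, 4.000]].
det J = -276.000.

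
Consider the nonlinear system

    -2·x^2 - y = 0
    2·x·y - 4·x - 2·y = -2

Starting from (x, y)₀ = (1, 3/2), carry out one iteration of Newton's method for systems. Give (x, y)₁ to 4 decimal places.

(-1.0000, 6.0000)

At (1, 3/2): F = (-3.5000, -2.0000).
Jacobian J = [[-4·x, -1], [2·y - 4, 2·x - 2]].
At the point, J = [[-4.0000, -1.0000], [-1.0000, 0.0000]] (det J = -1.0000).
Solving J·Δ = −F gives Δ = (-2.0000, 4.5000).
Then the next iterate is (x, y)₁ = (-1.0000, 6.0000).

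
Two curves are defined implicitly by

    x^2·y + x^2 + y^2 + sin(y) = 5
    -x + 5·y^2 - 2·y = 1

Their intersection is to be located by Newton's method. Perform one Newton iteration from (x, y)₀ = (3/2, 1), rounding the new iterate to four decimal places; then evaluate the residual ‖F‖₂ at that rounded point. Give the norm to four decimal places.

0.0972

At (3/2, 1): F = (1.341471, 0.5000).
Jacobian J = [[2·x·y + 2·x, x^2 + 2·y + cos(y)], [-1, 10·y - 2]].
At the point, J = [[6.0000, 4.790302], [-1.0000, 8.0000]] (det J = 52.790302).
Solving J·Δ = −F gives Δ = (-0.1579, -0.0822).
Then the next iterate is (x, y)₁ = (1.3421, 0.9178).
Re-evaluating at (1.3421, 0.9178): F = (0.091027, 0.034084), so ‖F‖₂ = 0.0972.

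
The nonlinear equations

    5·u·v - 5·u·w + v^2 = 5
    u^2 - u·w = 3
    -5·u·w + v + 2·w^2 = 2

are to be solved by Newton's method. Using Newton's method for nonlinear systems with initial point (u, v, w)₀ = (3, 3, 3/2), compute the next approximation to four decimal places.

At (3, 3, 3/2): F = (26.5000, 1.5000, -17.0000).
Jacobian J = [[5·v - 5·w, 5·u + 2·v, -5·u], [2·u - w, 0, -u], [-5·w, 1, -5·u + 4·w]].
At the point, J = [[7.5000, 21.0000, -15.0000], [4.5000, 0.0000, -3.0000], [-7.5000, 1.0000, -9.0000]] (det J = 1278.0000).
Solving J·Δ = −F gives Δ = (-1.1045, -1.6937, -1.1567).
Then the next iterate is (u, v, w)₁ = (1.8955, 1.3063, 0.3433).

(1.8955, 1.3063, 0.3433)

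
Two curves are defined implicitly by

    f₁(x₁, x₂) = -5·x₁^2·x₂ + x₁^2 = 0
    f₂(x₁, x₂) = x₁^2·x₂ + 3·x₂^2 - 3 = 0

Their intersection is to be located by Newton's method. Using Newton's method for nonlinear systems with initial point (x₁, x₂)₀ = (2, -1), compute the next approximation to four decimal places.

(1.0000, -1.0000)

At (2, -1): F = (24.0000, -4.0000).
Jacobian J = [[-10·x₁·x₂ + 2·x₁, -5·x₁^2], [2·x₁·x₂, x₁^2 + 6·x₂]].
At the point, J = [[24.0000, -20.0000], [-4.0000, -2.0000]] (det J = -128.0000).
Solving J·Δ = −F gives Δ = (-1.0000, 0.0000).
Then the next iterate is (x₁, x₂)₁ = (1.0000, -1.0000).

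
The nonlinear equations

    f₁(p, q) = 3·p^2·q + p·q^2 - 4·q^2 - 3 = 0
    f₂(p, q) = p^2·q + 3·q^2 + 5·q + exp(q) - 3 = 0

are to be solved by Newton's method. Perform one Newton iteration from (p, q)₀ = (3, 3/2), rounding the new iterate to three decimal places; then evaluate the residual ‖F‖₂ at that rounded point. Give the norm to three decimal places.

10.238

At (3, 3/2): F = (35.250, 29.23169).
Jacobian J = [[6·p·q + q^2, 3·p^2 + 2·p·q - 8·q], [2·p·q, p^2 + 6·q + exp(q) + 5]].
At the point, J = [[29.250, 24.000], [9.000, 27.48169]] (det J = 587.83941).
Solving J·Δ = −F gives Δ = (-0.454, -0.915).
Then the next iterate is (p, q)₁ = (2.546, 0.585).
Re-evaluating at (2.546, 0.585): F = (7.87852, 6.53870), so ‖F‖₂ = 10.238.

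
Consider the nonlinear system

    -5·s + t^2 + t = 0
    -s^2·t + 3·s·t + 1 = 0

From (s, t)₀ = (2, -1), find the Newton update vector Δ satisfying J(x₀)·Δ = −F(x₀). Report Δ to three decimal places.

(-2.333, 1.667)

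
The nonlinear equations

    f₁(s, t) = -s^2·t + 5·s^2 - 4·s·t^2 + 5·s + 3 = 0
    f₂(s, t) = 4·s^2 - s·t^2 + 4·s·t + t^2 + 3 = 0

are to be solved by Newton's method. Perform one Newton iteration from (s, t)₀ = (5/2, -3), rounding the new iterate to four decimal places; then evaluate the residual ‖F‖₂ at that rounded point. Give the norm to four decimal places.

At (5/2, -3): F = (-24.5000, -15.5000).
Jacobian J = [[-2·s·t + 10·s - 4·t^2 + 5, -s^2 - 8·s·t], [8·s - t^2 + 4·t, -2·s·t + 4·s + 2·t]].
At the point, J = [[9.0000, 53.7500], [-1.0000, 19.0000]] (det J = 224.7500).
Solving J·Δ = −F gives Δ = (-1.6357, 0.7297).
Then the next iterate is (s, t)₁ = (0.8643, -2.2703).
Re-evaluating at (0.8643, -2.2703): F = (-5.066795, -1.161390), so ‖F‖₂ = 5.1982.

5.1982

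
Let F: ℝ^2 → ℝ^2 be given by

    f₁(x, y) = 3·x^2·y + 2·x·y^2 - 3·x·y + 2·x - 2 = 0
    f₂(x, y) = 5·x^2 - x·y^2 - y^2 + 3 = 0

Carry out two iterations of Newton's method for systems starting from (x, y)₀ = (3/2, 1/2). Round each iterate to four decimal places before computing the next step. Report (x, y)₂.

(0.4072, 1.7598)

At (3/2, 1/2): F = (2.8750, 13.6250).
Jacobian J = [[6·x·y + 2·y^2 - 3·y + 2, 3·x^2 + 4·x·y - 3·x], [10·x - y^2, -2·x·y - 2·y]].
At the point, J = [[5.5000, 5.2500], [14.7500, -2.5000]] (det J = -91.1875).
Solving J·Δ = −F gives Δ = (-0.8633, 0.3568).
Then the next iterate is (x, y)₁ = (0.6367, 0.8568).
Round to (0.6367, 0.8568) and repeat: F = (-0.386356, 3.825423), J = [[4.170960, 1.488159], [5.632894, -2.804649]].
Δ = (-0.2295, 0.9030), so (x, y)₂ = (0.4072, 1.7598).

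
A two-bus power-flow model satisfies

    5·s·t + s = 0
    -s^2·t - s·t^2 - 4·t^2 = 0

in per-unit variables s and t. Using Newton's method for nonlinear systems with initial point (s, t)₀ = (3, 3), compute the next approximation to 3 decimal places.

At (3, 3): F = (48.000, -90.000).
Jacobian J = [[5·t + 1, 5·s], [-2·s·t - t^2, -s^2 - 2·s·t - 8·t]].
At the point, J = [[16.000, 15.000], [-27.000, -51.000]] (det J = -411.000).
Solving J·Δ = −F gives Δ = (-2.672, -0.350).
Then the next iterate is (s, t)₁ = (0.328, 2.650).

(0.328, 2.650)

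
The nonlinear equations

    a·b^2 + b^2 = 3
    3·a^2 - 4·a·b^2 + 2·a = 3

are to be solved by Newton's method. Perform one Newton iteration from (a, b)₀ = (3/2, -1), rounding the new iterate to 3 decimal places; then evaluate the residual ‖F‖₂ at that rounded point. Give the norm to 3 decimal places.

0.077

At (3/2, -1): F = (-0.500, 0.750).
Jacobian J = [[b^2, 2·a·b + 2·b], [6·a - 4·b^2 + 2, -8·a·b]].
At the point, J = [[1.000, -5.000], [7.000, 12.000]] (det J = 47.000).
Solving J·Δ = −F gives Δ = (0.048, -0.090).
Then the next iterate is (a, b)₁ = (1.548, -1.090).
Re-evaluating at (1.548, -1.090): F = (0.02728, -0.07180), so ‖F‖₂ = 0.077.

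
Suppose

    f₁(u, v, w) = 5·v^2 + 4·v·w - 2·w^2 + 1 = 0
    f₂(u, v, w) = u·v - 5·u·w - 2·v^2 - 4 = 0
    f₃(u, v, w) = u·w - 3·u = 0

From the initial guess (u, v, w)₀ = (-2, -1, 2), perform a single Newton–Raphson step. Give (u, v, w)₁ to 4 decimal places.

At (-2, -1, 2): F = (-10.0000, 16.0000, 2.0000).
Jacobian J = [[0, 10·v + 4·w, 4·v - 4·w], [v - 5·w, u - 4·v, -5·u], [w - 3, 0, u]].
At the point, J = [[0.0000, -2.0000, -12.0000], [-11.0000, 2.0000, 10.0000], [-1.0000, 0.0000, -2.0000]] (det J = 40.0000).
Solving J·Δ = −F gives Δ = (0.4000, -9.8000, 0.8000).
Then the next iterate is (u, v, w)₁ = (-1.6000, -10.8000, 2.8000).

(-1.6000, -10.8000, 2.8000)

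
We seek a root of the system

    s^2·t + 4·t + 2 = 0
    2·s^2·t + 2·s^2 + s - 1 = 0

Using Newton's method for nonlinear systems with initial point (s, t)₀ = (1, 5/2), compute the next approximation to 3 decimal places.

At (1, 5/2): F = (14.500, 7.000).
Jacobian J = [[2·s·t, s^2 + 4], [4·s·t + 4·s + 1, 2·s^2]].
At the point, J = [[5.000, 5.000], [15.000, 2.000]] (det J = -65.000).
Solving J·Δ = −F gives Δ = (-0.092, -2.808).
Then the next iterate is (s, t)₁ = (0.908, -0.308).

(0.908, -0.308)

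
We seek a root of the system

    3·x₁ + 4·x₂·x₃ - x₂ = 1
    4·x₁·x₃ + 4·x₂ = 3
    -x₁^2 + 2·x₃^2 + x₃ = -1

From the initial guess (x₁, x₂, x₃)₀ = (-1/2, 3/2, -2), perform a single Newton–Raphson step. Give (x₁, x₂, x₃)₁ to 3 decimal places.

(-0.419, 0.400, -1.024)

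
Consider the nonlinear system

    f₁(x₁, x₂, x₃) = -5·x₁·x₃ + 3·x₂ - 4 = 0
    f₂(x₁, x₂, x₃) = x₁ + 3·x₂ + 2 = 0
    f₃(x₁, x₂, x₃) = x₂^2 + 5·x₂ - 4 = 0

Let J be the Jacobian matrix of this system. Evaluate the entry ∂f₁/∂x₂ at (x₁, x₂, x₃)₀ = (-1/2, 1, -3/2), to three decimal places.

∂f₁/∂x₂ = 3.
At (-1/2, 1, -3/2) this is 3.000.

3.000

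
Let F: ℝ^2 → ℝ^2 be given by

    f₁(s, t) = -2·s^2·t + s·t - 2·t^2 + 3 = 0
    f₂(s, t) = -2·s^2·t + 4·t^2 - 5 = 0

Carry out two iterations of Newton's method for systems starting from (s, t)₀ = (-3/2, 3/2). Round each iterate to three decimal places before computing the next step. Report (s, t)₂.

(-0.463, 1.118)

At (-3/2, 3/2): F = (-10.500, -2.750).
Jacobian J = [[-4·s·t + t, -2·s^2 + s - 4·t], [-4·s·t, -2·s^2 + 8·t]].
At the point, J = [[10.500, -12.000], [9.000, 7.500]] (det J = 186.750).
Solving J·Δ = −F gives Δ = (0.598, -0.351).
Then the next iterate is (s, t)₁ = (-0.902, 1.149).
Round to (-0.902, 1.149) and repeat: F = (-2.54646, -1.58886), J = [[5.29459, -7.12521], [4.14559, 7.56479]].
Δ = (0.439, -0.031), so (s, t)₂ = (-0.463, 1.118).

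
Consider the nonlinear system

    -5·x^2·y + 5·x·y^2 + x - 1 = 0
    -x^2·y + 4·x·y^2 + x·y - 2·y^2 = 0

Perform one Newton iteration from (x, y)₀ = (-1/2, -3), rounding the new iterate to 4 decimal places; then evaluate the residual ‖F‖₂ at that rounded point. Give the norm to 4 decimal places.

10.2815

At (-1/2, -3): F = (-20.2500, -33.7500).
Jacobian J = [[-10·x·y + 5·y^2 + 1, -5·x^2 + 10·x·y], [-2·x·y + 4·y^2 + y, -x^2 + 8·x·y + x - 4·y]].
At the point, J = [[31.0000, 13.7500], [30.0000, 23.2500]] (det J = 308.2500).
Solving J·Δ = −F gives Δ = (0.0219, 1.4234).
Then the next iterate is (x, y)₁ = (-0.4781, -1.5766).
Re-evaluating at (-0.4781, -1.5766): F = (-5.618195, -8.610775), so ‖F‖₂ = 10.2815.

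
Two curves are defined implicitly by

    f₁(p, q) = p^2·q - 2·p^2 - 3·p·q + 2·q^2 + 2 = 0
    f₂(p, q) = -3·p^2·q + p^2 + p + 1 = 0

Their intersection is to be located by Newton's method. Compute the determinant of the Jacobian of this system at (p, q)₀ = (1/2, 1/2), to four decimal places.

1.8750

J = [[2·p·q - 4·p - 3·q, p^2 - 3·p + 4·q], [-6·p·q + 2·p + 1, -3·p^2]].
At the point, J = [[-3.0000, 0.7500], [0.5000, -0.7500]].
det J = 1.8750.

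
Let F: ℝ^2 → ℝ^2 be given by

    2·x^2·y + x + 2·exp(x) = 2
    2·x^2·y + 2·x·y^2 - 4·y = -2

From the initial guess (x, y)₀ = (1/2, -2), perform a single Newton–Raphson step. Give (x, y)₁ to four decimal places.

(-2.4500, -1.8400)

At (1/2, -2): F = (0.797443, 13.0000).
Jacobian J = [[4·x·y + 2·exp(x) + 1, 2·x^2], [4·x·y + 2·y^2, 2·x^2 + 4·x·y - 4]].
At the point, J = [[0.297443, 0.5000], [4.0000, -7.5000]] (det J = -4.230819).
Solving J·Δ = −F gives Δ = (-2.9500, 0.1600).
Then the next iterate is (x, y)₁ = (-2.4500, -1.8400).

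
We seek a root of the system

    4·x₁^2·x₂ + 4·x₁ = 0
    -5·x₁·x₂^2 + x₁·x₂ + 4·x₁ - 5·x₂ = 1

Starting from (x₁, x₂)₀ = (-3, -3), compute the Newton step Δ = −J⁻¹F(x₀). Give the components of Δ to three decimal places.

At (-3, -3): F = (-120.000, 146.000).
Jacobian J = [[8·x₁·x₂ + 4, 4·x₁^2], [-5·x₂^2 + x₂ + 4, -10·x₁·x₂ + x₁ - 5]].
At the point, J = [[76.000, 36.000], [-44.000, -98.000]] (det J = -5864.000).
Solving J·Δ = −F gives Δ = (1.109, 0.992).

(1.109, 0.992)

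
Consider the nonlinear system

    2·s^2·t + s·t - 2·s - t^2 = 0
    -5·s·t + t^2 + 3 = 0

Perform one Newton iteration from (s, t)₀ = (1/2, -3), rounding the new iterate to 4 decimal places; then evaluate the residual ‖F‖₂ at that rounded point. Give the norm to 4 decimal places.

42.6174

At (1/2, -3): F = (-13.0000, 19.5000).
Jacobian J = [[4·s·t + t - 2, 2·s^2 + s - 2·t], [-5·t, -5·s + 2·t]].
At the point, J = [[-11.0000, 7.0000], [15.0000, -8.5000]] (det J = -11.5000).
Solving J·Δ = −F gives Δ = (-2.2609, -1.6957).
Then the next iterate is (s, t)₁ = (-1.7609, -4.6957).
Re-evaluating at (-1.7609, -4.6957): F = (-39.379701, -16.293692), so ‖F‖₂ = 42.6174.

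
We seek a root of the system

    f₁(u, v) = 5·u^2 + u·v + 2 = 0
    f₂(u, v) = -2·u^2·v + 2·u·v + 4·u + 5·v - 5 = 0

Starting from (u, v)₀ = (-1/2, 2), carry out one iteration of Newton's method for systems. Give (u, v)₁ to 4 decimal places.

(1.2500, -4.0000)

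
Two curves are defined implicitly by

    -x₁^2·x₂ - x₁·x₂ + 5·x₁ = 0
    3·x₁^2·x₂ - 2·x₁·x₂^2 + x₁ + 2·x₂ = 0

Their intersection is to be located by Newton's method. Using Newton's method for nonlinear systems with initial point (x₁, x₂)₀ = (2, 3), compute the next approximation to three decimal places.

(1.402, 2.664)

At (2, 3): F = (-8.000, 8.000).
Jacobian J = [[-2·x₁·x₂ - x₂ + 5, -x₁^2 - x₁], [6·x₁·x₂ - 2·x₂^2 + 1, 3·x₁^2 - 4·x₁·x₂ + 2]].
At the point, J = [[-10.000, -6.000], [19.000, -10.000]] (det J = 214.000).
Solving J·Δ = −F gives Δ = (-0.598, -0.336).
Then the next iterate is (x₁, x₂)₁ = (1.402, 2.664).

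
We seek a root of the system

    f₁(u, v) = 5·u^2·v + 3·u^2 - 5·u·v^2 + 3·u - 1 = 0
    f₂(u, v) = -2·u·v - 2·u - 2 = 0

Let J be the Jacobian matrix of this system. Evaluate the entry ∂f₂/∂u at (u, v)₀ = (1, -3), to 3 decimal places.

∂f₂/∂u = -2·v - 2.
At (1, -3) this is 4.000.

4.000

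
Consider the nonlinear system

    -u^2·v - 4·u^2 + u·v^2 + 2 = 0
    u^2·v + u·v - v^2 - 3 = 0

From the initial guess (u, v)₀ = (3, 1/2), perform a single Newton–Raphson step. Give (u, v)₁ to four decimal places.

At (3, 1/2): F = (-37.7500, 2.7500).
Jacobian J = [[-2·u·v - 8·u + v^2, -u^2 + 2·u·v], [2·u·v + v, u^2 + u - 2·v]].
At the point, J = [[-26.7500, -6.0000], [3.5000, 11.0000]] (det J = -273.2500).
Solving J·Δ = −F gives Δ = (-1.4593, 0.2143).
Then the next iterate is (u, v)₁ = (1.5407, 0.7143).

(1.5407, 0.7143)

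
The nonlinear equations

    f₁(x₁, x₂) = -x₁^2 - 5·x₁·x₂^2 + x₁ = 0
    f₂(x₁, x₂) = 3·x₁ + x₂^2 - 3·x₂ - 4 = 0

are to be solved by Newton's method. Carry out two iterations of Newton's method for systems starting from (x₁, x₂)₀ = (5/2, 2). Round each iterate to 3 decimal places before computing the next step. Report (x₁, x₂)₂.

(1.851, 0.549)

At (5/2, 2): F = (-53.750, 1.500).
Jacobian J = [[-2·x₁ - 5·x₂^2 + 1, -10·x₁·x₂], [3, 2·x₂ - 3]].
At the point, J = [[-24.000, -50.000], [3.000, 1.000]] (det J = 126.000).
Solving J·Δ = −F gives Δ = (-0.169, -0.994).
Then the next iterate is (x₁, x₂)₁ = (2.331, 1.006).
Round to (2.331, 1.006) and repeat: F = (-14.89784, 0.98704), J = [[-8.72218, -23.44986], [3.000, -0.988]].
Δ = (-0.480, -0.457), so (x₁, x₂)₂ = (1.851, 0.549).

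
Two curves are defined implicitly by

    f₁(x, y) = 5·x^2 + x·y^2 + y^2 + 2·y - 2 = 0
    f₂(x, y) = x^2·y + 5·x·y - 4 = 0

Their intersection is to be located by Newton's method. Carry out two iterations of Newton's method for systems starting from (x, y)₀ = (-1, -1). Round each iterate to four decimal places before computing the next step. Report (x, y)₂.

(-0.9001, -1.0839)

At (-1, -1): F = (1.0000, 0.0000).
Jacobian J = [[10·x + y^2, 2·x·y + 2·y + 2], [2·x·y + 5·y, x^2 + 5·x]].
At the point, J = [[-9.0000, 2.0000], [-3.0000, -4.0000]] (det J = 42.0000).
Solving J·Δ = −F gives Δ = (0.0952, -0.0714).
Then the next iterate is (x, y)₁ = (-0.9048, -1.0714).
Round to (-0.9048, -1.0714) and repeat: F = (0.059795, -0.030102), J = [[-7.900102, 1.796005], [-3.418195, -3.705337]].
Δ = (0.0047, -0.0125), so (x, y)₂ = (-0.9001, -1.0839).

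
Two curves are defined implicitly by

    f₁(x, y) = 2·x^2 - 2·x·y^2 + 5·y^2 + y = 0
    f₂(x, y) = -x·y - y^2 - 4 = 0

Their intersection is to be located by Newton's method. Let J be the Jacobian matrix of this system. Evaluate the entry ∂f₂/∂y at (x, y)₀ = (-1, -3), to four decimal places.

∂f₂/∂y = -x - 2·y.
At (-1, -3) this is 7.0000.

7.0000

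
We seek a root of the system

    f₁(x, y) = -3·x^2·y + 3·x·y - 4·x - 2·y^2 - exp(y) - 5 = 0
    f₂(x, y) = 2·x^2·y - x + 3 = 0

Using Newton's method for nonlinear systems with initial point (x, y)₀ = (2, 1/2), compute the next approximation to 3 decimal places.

At (2, 1/2): F = (-18.14872, 5.000).
Jacobian J = [[-6·x·y + 3·y - 4, -3·x^2 + 3·x - 4·y - exp(y)], [4·x·y - 1, 2·x^2]].
At the point, J = [[-8.500, -9.64872], [3.000, 8.000]] (det J = -39.05384).
Solving J·Δ = −F gives Δ = (-2.482, 0.306).
Then the next iterate is (x, y)₁ = (-0.482, 0.806).

(-0.482, 0.806)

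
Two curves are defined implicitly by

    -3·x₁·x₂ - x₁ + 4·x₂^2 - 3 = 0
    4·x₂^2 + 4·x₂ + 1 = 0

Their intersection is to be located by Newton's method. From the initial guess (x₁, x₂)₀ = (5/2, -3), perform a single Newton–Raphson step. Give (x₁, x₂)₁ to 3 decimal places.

(0.797, -1.750)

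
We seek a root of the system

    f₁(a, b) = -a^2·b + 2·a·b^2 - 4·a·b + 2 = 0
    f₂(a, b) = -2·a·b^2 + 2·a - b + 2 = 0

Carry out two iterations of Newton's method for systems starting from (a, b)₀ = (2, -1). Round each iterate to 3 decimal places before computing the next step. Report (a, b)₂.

At (2, -1): F = (18.000, 3.000).
Jacobian J = [[-2·a·b + 2·b^2 - 4·b, -a^2 + 4·a·b - 4·a], [-2·b^2 + 2, -4·a·b - 1]].
At the point, J = [[10.000, -20.000], [0.000, 7.000]] (det J = 70.000).
Solving J·Δ = −F gives Δ = (-2.657, -0.429).
Then the next iterate is (a, b)₁ = (-0.657, -1.429).
Round to (-0.657, -1.429) and repeat: F = (-3.82183, 4.79824), J = [[7.92238, 5.95176], [-2.08408, -4.75541]].
Δ = (-0.411, 1.189), so (a, b)₂ = (-1.068, -0.240).

(-1.068, -0.240)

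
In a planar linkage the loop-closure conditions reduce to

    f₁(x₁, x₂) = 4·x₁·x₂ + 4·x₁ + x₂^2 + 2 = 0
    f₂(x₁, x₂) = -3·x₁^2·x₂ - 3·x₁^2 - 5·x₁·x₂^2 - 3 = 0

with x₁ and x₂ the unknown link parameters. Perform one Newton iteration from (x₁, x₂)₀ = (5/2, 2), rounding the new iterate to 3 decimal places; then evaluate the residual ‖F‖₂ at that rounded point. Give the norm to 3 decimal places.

1929.848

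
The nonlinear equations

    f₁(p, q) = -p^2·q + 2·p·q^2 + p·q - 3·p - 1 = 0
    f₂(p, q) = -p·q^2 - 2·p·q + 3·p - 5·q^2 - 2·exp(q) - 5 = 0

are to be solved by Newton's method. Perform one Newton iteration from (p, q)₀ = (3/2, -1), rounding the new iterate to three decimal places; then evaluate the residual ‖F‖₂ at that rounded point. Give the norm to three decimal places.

2.390

At (3/2, -1): F = (-1.750, -4.73576).
Jacobian J = [[-2·p·q + 2·q^2 + q - 3, -p^2 + 4·p·q + p], [-q^2 - 2·q + 3, -2·p·q - 2·p - 10·q - 2·exp(q)]].
At the point, J = [[1.000, -6.750], [4.000, 9.26424]] (det J = 36.26424).
Solving J·Δ = −F gives Δ = (1.329, -0.062).
Then the next iterate is (p, q)₁ = (2.829, -1.062).
Re-evaluating at (2.829, -1.062): F = (2.38939, -0.02562), so ‖F‖₂ = 2.390.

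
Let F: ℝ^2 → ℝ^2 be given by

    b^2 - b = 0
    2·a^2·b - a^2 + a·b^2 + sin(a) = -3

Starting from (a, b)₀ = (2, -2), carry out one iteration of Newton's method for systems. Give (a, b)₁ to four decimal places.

At (2, -2): F = (6.0000, -8.090703).
Jacobian J = [[0, 2·b - 1], [4·a·b - 2·a + b^2 + cos(a), 2·a^2 + 2·a·b]].
At the point, J = [[0.0000, -5.0000], [-16.416147, 0.0000]] (det J = -82.080734).
Solving J·Δ = −F gives Δ = (-0.4929, 1.2000).
Then the next iterate is (a, b)₁ = (1.5071, -0.8000).

(1.5071, -0.8000)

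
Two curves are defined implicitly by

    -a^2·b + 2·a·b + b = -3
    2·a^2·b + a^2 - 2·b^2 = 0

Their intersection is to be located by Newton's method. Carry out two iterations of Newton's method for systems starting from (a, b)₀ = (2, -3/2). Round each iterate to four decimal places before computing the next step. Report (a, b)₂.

(-0.2410, -1.0436)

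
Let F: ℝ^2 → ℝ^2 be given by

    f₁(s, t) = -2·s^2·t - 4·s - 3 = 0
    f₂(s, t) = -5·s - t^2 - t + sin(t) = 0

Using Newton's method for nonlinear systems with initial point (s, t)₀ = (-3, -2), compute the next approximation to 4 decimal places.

At (-3, -2): F = (45.0000, 12.090703).
Jacobian J = [[-4·s·t - 4, -2·s^2], [-5, -2·t + cos(t) - 1]].
At the point, J = [[-28.0000, -18.0000], [-5.0000, 2.583853]] (det J = -162.347889).
Solving J·Δ = −F gives Δ = (2.0567, -0.6994).
Then the next iterate is (s, t)₁ = (-0.9433, -2.6994).

(-0.9433, -2.6994)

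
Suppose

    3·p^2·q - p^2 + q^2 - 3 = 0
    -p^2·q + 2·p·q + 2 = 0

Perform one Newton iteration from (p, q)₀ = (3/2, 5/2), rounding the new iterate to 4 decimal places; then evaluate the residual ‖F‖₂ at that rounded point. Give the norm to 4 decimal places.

11.5909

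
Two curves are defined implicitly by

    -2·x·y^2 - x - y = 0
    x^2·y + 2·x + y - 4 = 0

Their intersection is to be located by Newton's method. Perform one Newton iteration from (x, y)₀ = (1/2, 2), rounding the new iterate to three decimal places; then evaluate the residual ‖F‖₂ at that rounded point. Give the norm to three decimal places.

10.103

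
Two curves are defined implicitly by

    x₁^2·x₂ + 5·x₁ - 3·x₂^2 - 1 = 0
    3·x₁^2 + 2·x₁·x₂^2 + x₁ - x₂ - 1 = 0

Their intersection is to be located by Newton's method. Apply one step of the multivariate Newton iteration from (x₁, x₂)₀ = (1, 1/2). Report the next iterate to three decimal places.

At (1, 1/2): F = (3.750, 3.000).
Jacobian J = [[2·x₁·x₂ + 5, x₁^2 - 6·x₂], [6·x₁ + 2·x₂^2 + 1, 4·x₁·x₂ - 1]].
At the point, J = [[6.000, -2.000], [7.500, 1.000]] (det J = 21.000).
Solving J·Δ = −F gives Δ = (-0.464, 0.482).
Then the next iterate is (x₁, x₂)₁ = (0.536, 0.982).

(0.536, 0.982)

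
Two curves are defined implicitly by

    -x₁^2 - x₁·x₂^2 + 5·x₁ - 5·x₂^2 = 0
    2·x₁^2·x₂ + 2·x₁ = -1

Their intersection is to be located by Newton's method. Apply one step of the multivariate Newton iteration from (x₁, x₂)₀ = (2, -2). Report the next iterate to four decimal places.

At (2, -2): F = (-22.0000, -11.0000).
Jacobian J = [[-2·x₁ - x₂^2 + 5, -2·x₁·x₂ - 10·x₂], [4·x₁·x₂ + 2, 2·x₁^2]].
At the point, J = [[-3.0000, 28.0000], [-14.0000, 8.0000]] (det J = 368.0000).
Solving J·Δ = −F gives Δ = (-0.3587, 0.7473).
Then the next iterate is (x₁, x₂)₁ = (1.6413, -1.2527).

(1.6413, -1.2527)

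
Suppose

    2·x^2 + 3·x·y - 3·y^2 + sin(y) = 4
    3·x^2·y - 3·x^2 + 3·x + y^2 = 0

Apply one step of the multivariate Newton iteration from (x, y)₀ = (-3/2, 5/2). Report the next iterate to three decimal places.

(-2.004, 1.039)

At (-3/2, 5/2): F = (-28.90153, 11.875).
Jacobian J = [[4·x + 3·y, 3·x - 6·y + cos(y)], [6·x·y - 6·x + 3, 3·x^2 + 2·y]].
At the point, J = [[1.500, -20.30114], [-10.500, 11.750]] (det J = -195.53701).
Solving J·Δ = −F gives Δ = (-0.504, -1.461).
Then the next iterate is (x, y)₁ = (-2.004, 1.039).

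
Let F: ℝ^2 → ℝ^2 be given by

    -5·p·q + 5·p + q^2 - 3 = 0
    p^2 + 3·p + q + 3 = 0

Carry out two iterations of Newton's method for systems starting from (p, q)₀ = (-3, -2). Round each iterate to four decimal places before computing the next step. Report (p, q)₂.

At (-3, -2): F = (-44.0000, 1.0000).
Jacobian J = [[-5·q + 5, -5·p + 2·q], [2·p + 3, 1]].
At the point, J = [[15.0000, 11.0000], [-3.0000, 1.0000]] (det J = 48.0000).
Solving J·Δ = −F gives Δ = (1.1458, 2.4375).
Then the next iterate is (p, q)₁ = (-1.8542, 0.4375).
Round to (-1.8542, 0.4375) and repeat: F = (-8.023531, 1.312958), J = [[2.8125, 10.1460], [-0.7084, 1.0000]].
Δ = (2.1345, 0.1991), so (p, q)₂ = (0.2803, 0.6366).

(0.2803, 0.6366)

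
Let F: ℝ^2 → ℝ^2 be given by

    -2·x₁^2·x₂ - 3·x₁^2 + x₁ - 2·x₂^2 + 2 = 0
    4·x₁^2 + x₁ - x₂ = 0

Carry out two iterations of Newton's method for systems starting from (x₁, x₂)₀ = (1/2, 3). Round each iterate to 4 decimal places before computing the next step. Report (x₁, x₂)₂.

(0.4133, 1.0558)

At (1/2, 3): F = (-17.7500, -1.5000).
Jacobian J = [[-4·x₁·x₂ - 6·x₁ + 1, -2·x₁^2 - 4·x₂], [8·x₁ + 1, -1]].
At the point, J = [[-8.0000, -12.5000], [5.0000, -1.0000]] (det J = 70.5000).
Solving J·Δ = −F gives Δ = (0.0142, -1.4291).
Then the next iterate is (x₁, x₂)₁ = (0.5142, 1.5709).
Round to (0.5142, 1.5709) and repeat: F = (-4.045156, 0.000907), J = [[-5.316227, -6.812403], [5.1136, -1.0000]].
Δ = (-0.1009, -0.5151), so (x₁, x₂)₂ = (0.4133, 1.0558).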